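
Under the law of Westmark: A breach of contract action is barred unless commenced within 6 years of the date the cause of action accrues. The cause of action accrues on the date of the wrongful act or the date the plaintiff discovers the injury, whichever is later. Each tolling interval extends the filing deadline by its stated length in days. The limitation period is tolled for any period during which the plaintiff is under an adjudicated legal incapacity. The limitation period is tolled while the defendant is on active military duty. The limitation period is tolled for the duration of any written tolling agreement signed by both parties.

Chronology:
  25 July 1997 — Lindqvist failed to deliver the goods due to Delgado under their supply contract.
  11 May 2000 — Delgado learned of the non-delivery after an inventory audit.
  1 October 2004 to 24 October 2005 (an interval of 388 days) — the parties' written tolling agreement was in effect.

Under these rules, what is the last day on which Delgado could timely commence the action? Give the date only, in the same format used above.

3 June 2007

Taking the later of the act (25 July 1997) and discovery (11 May 2000), the claim accrued on 11 May 2000.
The untolled deadline — 6 years after 11 May 2000 — is 11 May 2006.
The written tolling agreement from 1 October 2004 to 24 October 2005 tolled the period for 388 days, extending the deadline to 3 June 2007.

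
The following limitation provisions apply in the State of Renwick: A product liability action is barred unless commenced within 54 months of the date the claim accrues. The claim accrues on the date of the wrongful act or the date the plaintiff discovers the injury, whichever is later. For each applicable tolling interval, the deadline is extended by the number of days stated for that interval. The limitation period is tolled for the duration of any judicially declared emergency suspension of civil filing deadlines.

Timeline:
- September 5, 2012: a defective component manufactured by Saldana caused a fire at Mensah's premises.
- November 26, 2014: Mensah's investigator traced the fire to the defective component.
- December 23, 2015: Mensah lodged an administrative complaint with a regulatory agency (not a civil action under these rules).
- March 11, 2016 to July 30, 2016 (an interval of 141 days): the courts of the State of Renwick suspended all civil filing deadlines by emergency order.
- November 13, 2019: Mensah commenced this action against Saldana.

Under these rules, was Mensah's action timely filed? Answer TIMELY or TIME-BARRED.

The claim accrued on November 26, 2014 — the later of the September 5, 2012 act and the November 26, 2014 discovery.
54 months from November 26, 2014 is May 26, 2019.
Because the emergency suspension of filing deadlines ran from March 11, 2016 to July 30, 2016, the deadline is extended by 141 days to October 14, 2019.
None of the other events listed affects the running of the period under the stated rules.
The November 13, 2019 filing falls after the October 14, 2019 deadline; the claim is time-barred.

TIME-BARRED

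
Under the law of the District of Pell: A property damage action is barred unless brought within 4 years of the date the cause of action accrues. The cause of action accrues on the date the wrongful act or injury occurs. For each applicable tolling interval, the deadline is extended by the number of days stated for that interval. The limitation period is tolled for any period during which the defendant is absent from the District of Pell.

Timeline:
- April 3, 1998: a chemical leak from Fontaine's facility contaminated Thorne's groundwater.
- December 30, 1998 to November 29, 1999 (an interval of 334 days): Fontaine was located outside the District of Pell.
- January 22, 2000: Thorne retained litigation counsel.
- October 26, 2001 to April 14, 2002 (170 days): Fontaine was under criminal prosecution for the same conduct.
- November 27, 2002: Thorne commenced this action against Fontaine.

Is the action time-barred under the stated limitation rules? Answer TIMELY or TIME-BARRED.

TIMELY

The limitation period began to run on April 3, 1998.
4 years from April 3, 1998 is April 3, 2002.
The period was tolled for 334 days by the defendant's absence from the jurisdiction (December 30, 1998 to November 29, 1999), pushing the deadline to March 3, 2003.
Although a criminal prosecution ran from October 26, 2001 to April 14, 2002, the stated rules do not make that a tolling event, so it is disregarded.
Nothing else in the chronology tolls or restarts the period.
The November 27, 2002 filing precedes the March 3, 2003 deadline; the claim is timely.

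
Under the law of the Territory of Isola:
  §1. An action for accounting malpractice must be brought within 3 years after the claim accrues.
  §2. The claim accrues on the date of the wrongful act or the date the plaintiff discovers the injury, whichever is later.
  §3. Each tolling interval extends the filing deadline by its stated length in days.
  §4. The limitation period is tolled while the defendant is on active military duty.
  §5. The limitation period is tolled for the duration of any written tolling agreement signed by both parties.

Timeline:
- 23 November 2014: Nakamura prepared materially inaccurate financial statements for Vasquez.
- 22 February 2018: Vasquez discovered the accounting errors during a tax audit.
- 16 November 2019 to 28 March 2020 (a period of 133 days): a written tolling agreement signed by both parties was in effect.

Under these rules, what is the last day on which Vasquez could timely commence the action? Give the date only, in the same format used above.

5 July 2021

The claim accrued on 22 February 2018 — the later of the 23 November 2014 act and the 22 February 2018 discovery.
The untolled deadline — 3 years after 22 February 2018 — is 22 February 2021.
The written tolling agreement from 16 November 2019 to 28 March 2020 tolled the period for 133 days, extending the deadline to 5 July 2021.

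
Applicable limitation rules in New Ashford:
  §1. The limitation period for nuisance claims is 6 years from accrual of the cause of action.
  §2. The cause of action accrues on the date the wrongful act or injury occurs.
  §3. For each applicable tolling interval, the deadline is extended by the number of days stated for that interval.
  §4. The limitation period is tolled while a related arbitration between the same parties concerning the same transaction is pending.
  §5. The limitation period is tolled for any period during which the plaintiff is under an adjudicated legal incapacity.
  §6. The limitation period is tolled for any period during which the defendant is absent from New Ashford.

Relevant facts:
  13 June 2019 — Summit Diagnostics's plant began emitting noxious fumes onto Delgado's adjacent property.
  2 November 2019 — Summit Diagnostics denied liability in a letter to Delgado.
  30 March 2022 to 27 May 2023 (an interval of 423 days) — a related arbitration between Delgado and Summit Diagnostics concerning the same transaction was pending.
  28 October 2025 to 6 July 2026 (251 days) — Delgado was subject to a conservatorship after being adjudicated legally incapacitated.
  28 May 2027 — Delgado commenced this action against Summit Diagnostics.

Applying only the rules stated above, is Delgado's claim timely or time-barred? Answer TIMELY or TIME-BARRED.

The limitation period began to run on 13 June 2019.
6 years from 13 June 2019 is 13 June 2025.
The period was tolled for 423 days by the pending related arbitration (30 March 2022 to 27 May 2023), pushing the deadline to 10 August 2026.
The period was tolled for 251 days by the plaintiff's legal incapacity (28 October 2025 to 6 July 2026), pushing the deadline to 18 April 2027.
Nothing else in the chronology tolls or restarts the period.
Delgado filed on 28 May 2027, after the 18 April 2027 deadline, so the action is time-barred.

TIME-BARRED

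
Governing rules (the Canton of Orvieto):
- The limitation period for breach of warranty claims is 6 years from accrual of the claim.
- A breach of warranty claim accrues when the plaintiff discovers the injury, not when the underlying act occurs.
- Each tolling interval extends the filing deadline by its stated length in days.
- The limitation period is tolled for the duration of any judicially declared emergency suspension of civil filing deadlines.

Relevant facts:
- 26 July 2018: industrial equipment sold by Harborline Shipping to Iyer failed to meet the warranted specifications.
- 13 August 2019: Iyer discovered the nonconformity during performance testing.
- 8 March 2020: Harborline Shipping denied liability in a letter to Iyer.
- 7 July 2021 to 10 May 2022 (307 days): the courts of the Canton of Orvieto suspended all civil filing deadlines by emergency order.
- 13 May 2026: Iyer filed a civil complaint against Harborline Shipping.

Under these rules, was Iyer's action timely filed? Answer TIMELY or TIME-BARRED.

Accrual is tied to discovery, so the period began on 13 August 2019 rather than on 26 July 2018 when the act occurred.
The untolled deadline — 6 years after 13 August 2019 — is 13 August 2025.
The emergency suspension of filing deadlines from 7 July 2021 to 10 May 2022 tolled the period for 307 days, extending the deadline to 16 June 2026.
None of the other events listed affects the running of the period under the stated rules.
Iyer filed on 13 May 2026, before the 16 June 2026 deadline, so the action is timely.

TIMELY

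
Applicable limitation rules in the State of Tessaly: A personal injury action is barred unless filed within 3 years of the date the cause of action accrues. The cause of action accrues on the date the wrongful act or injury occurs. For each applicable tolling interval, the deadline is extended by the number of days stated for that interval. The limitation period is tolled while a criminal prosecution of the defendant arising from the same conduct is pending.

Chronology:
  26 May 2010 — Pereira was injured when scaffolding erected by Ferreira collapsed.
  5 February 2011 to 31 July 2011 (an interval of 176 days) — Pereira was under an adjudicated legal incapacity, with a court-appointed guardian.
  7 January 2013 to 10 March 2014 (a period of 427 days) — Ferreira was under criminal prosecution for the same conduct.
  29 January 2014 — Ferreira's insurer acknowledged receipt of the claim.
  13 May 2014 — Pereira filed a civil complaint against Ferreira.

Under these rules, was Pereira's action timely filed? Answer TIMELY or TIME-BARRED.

TIMELY

The cause of action accrued on 26 May 2010, the date of the act.
Adding the 3 years base period to 26 May 2010 gives a deadline of 26 May 2013, before any tolling.
The pending criminal prosecution from 7 January 2013 to 10 March 2014 tolled the period for 427 days, extending the deadline to 27 July 2014.
The plaintiff's legal incapacity from 5 February 2011 to 31 July 2011 does not toll the period, because no stated rule makes the plaintiff's incapacity a tolling event.
Nothing else in the chronology tolls or restarts the period.
Pereira filed on 13 May 2014, before the 27 July 2014 deadline, so the action is timely.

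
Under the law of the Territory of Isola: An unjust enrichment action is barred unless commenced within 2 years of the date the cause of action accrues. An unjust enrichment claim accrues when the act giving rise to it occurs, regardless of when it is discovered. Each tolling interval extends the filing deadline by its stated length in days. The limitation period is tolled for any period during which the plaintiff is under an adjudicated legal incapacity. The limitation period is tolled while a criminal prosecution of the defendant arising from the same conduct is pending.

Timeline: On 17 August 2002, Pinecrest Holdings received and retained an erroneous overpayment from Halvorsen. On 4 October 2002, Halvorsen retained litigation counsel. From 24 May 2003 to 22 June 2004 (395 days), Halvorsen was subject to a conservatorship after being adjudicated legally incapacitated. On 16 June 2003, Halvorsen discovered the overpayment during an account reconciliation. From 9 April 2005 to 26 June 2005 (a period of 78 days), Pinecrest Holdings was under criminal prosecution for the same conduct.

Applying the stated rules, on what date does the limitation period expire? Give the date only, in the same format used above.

The claim accrued on 17 August 2002, when the wrongful act occurred; under the stated occurrence rule the 16 June 2003 discovery does not delay accrual.
The untolled deadline — 2 years after 17 August 2002 — is 17 August 2004.
Because the plaintiff's legal incapacity ran from 24 May 2003 to 22 June 2004, the deadline is extended by 395 days to 16 September 2005.
The pending criminal prosecution from 9 April 2005 to 26 June 2005 tolled the period for 78 days, extending the deadline to 3 December 2005.
The other events in the timeline have no effect on the limitation period under the stated rules.

3 December 2005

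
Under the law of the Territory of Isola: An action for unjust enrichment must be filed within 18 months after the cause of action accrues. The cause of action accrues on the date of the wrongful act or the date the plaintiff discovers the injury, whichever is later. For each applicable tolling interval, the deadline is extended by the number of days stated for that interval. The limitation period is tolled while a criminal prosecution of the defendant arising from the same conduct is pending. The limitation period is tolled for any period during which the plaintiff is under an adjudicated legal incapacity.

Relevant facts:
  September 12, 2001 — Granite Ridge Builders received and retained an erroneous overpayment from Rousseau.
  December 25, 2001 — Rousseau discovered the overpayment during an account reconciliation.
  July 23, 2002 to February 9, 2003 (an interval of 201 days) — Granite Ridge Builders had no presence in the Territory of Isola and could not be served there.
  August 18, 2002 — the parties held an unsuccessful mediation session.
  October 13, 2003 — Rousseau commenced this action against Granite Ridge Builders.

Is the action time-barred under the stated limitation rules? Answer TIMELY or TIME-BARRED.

Taking the later of the act (September 12, 2001) and discovery (December 25, 2001), the claim accrued on December 25, 2001.
Adding the 18 months base period to December 25, 2001 gives a deadline of June 25, 2003, before any tolling.
Although the defendant's absence ran from July 23, 2002 to February 9, 2003, the stated rules do not make that a tolling event, so it is disregarded.
None of the other events listed affects the running of the period under the stated rules.
The October 13, 2003 filing falls after the June 25, 2003 deadline; the claim is time-barred.

TIME-BARRED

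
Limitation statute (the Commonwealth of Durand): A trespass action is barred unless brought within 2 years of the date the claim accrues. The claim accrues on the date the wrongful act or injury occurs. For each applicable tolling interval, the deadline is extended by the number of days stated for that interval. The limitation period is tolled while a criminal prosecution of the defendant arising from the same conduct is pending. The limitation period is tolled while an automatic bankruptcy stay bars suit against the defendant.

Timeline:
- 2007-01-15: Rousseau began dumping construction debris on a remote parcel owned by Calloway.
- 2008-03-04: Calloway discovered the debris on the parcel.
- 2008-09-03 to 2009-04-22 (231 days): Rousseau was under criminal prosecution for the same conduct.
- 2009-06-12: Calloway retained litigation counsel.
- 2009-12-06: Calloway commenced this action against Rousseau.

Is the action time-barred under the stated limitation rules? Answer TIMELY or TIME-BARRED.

TIME-BARRED

The claim accrued on 2007-01-15, when the wrongful act occurred; under the stated occurrence rule the 2008-03-04 discovery does not delay accrual.
Adding the 2 years base period to 2007-01-15 gives a deadline of 2009-01-15, before any tolling.
The period was tolled for 231 days by the pending criminal prosecution (2008-09-03 to 2009-04-22), pushing the deadline to 2009-09-03.
Nothing else in the chronology tolls or restarts the period.
The 2009-12-06 filing falls after the 2009-09-03 deadline; the claim is time-barred.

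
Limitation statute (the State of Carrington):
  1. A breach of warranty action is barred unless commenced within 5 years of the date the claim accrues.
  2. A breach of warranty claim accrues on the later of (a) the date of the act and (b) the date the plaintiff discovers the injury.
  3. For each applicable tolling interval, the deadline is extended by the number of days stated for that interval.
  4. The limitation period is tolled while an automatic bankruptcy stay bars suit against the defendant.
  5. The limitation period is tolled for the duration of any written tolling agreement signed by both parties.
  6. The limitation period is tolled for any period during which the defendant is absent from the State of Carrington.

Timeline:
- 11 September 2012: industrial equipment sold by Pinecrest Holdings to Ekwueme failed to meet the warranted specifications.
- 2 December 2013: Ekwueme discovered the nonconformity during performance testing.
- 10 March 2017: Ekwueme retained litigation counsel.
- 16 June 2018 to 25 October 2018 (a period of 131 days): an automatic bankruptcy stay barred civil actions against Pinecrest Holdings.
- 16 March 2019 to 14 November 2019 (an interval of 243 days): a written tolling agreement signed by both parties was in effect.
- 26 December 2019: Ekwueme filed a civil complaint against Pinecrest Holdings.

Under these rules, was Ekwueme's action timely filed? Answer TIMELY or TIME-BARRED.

TIME-BARRED

Because discovery on 2 December 2013 post-dates the 11 September 2012 act, accrual under the later-of rule falls on 2 December 2013.
The untolled deadline — 5 years after 2 December 2013 — is 2 December 2018.
Because the automatic bankruptcy stay ran from 16 June 2018 to 25 October 2018, the deadline is extended by 131 days to 12 April 2019.
The written tolling agreement from 16 March 2019 to 14 November 2019 tolled the period for 243 days, extending the deadline to 11 December 2019.
None of the other events listed affects the running of the period under the stated rules.
The 26 December 2019 filing falls after the 11 December 2019 deadline; the claim is time-barred.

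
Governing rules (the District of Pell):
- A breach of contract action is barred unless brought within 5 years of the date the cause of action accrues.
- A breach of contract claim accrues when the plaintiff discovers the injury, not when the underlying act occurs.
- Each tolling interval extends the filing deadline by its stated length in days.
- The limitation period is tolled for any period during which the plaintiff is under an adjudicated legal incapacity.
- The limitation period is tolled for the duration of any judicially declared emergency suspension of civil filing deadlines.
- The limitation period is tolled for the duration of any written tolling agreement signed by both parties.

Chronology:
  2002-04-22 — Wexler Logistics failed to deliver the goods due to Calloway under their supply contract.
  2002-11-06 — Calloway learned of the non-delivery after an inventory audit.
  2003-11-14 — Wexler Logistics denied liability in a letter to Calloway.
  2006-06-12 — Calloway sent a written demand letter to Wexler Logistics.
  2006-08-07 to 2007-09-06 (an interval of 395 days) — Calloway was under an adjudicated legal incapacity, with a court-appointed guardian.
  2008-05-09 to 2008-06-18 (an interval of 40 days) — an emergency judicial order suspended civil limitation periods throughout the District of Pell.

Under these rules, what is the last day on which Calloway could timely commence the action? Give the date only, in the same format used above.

2009-01-14

The claim did not accrue until Calloway discovered the injury on 2002-11-06; the 2002-04-22 act date does not start the clock under the stated rule.
5 years from 2002-11-06 is 2007-11-06.
Because the plaintiff's legal incapacity ran from 2006-08-07 to 2007-09-06, the deadline is extended by 395 days to 2008-12-05.
The emergency suspension of filing deadlines from 2008-05-09 to 2008-06-18 tolled the period for 40 days, extending the deadline to 2009-01-14.
The other events in the timeline have no effect on the limitation period under the stated rules.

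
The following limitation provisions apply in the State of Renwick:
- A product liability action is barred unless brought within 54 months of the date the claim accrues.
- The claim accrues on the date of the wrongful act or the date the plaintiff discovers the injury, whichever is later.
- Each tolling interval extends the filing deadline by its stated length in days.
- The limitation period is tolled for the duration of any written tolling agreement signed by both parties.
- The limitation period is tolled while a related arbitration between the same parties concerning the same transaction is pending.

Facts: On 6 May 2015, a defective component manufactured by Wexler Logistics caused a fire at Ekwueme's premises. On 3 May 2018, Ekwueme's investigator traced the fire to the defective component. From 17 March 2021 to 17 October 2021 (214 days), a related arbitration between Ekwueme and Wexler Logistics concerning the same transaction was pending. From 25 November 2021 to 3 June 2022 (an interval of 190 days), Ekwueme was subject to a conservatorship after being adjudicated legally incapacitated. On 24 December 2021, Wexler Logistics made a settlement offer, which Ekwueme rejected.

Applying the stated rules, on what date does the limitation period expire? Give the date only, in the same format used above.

5 June 2023

The claim accrued on 3 May 2018 — the later of the 6 May 2015 act and the 3 May 2018 discovery.
54 months from 3 May 2018 is 3 November 2022.
The period was tolled for 214 days by the pending related arbitration (17 March 2021 to 17 October 2021), pushing the deadline to 5 June 2023.
No stated provision tolls the period for the plaintiff's incapacity, so the interval from 25 November 2021 to 3 June 2022 has no effect on the deadline.
None of the other events listed affects the running of the period under the stated rules.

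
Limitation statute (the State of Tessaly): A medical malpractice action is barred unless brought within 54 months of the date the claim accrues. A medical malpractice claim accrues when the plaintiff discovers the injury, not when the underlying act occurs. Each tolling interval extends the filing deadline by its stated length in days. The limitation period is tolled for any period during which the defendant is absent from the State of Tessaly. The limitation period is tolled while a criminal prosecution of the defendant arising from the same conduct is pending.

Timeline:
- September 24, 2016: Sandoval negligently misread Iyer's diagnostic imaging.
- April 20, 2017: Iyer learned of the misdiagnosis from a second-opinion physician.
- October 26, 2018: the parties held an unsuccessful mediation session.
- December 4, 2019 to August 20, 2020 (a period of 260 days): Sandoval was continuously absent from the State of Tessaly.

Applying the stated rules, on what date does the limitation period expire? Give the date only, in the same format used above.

July 7, 2022

The claim did not accrue until Iyer discovered the injury on April 20, 2017; the September 24, 2016 act date does not start the clock under the stated rule.
54 months from April 20, 2017 is October 20, 2021.
The period was tolled for 260 days by the defendant's absence from the jurisdiction (December 4, 2019 to August 20, 2020), pushing the deadline to July 7, 2022.
Nothing else in the chronology tolls or restarts the period.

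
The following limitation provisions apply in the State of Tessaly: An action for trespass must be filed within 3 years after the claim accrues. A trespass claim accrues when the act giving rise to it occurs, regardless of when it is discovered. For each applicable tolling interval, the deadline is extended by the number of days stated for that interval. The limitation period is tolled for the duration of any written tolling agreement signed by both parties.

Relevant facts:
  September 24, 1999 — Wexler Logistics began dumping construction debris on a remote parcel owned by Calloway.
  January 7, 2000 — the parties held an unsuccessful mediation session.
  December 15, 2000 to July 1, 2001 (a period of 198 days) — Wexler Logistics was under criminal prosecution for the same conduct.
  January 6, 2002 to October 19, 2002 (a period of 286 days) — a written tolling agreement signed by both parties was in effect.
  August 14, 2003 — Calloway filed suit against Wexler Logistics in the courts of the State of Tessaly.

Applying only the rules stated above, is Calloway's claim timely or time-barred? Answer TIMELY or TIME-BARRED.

The limitation period began to run on September 24, 1999.
Adding the 3 years base period to September 24, 1999 gives a deadline of September 24, 2002, before any tolling.
The period was tolled for 286 days by the written tolling agreement (January 6, 2002 to October 19, 2002), pushing the deadline to July 7, 2003.
No stated provision tolls the period for a criminal prosecution, so the interval from December 15, 2000 to July 1, 2001 has no effect on the deadline.
Nothing else in the chronology tolls or restarts the period.
The August 14, 2003 filing falls after the July 7, 2003 deadline; the claim is time-barred.

TIME-BARRED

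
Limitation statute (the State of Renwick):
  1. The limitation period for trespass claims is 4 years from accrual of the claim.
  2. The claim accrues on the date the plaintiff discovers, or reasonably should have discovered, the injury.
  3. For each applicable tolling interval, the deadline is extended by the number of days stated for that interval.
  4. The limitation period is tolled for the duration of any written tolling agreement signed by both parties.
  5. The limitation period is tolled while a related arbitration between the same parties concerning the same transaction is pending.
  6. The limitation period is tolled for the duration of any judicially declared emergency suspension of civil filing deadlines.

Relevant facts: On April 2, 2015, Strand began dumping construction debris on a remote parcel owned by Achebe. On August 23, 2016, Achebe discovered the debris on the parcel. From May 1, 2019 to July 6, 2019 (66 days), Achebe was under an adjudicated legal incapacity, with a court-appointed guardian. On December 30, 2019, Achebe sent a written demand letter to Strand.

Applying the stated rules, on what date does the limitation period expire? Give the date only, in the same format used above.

August 23, 2020

Accrual is tied to discovery, so the period began on August 23, 2016 rather than on April 2, 2015 when the act occurred.
The untolled deadline — 4 years after August 23, 2016 — is August 23, 2020.
No stated provision tolls the period for the plaintiff's incapacity, so the interval from May 1, 2019 to July 6, 2019 has no effect on the deadline.
The other events in the timeline have no effect on the limitation period under the stated rules.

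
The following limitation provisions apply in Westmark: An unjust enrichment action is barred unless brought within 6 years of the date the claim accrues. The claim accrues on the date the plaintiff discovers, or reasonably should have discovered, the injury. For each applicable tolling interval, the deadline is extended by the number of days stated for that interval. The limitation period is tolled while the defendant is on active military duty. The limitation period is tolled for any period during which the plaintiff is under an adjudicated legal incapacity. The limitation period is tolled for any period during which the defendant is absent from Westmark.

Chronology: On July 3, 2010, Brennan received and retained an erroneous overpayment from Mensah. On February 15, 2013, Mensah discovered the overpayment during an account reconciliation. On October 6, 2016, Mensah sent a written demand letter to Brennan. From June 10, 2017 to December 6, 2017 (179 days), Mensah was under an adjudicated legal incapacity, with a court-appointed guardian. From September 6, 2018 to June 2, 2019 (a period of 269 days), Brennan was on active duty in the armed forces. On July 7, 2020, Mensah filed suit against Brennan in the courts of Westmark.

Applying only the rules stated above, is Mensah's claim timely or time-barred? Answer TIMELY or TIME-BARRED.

Accrual is tied to discovery, so the period began on February 15, 2013 rather than on July 3, 2010 when the act occurred.
6 years from February 15, 2013 is February 15, 2019.
The plaintiff's legal incapacity from June 10, 2017 to December 6, 2017 tolled the period for 179 days, extending the deadline to August 13, 2019.
The period was tolled for 269 days by the defendant's active military service (September 6, 2018 to June 2, 2019), pushing the deadline to May 8, 2020.
Nothing else in the chronology tolls or restarts the period.
The July 7, 2020 filing falls after the May 8, 2020 deadline; the claim is time-barred.

TIME-BARRED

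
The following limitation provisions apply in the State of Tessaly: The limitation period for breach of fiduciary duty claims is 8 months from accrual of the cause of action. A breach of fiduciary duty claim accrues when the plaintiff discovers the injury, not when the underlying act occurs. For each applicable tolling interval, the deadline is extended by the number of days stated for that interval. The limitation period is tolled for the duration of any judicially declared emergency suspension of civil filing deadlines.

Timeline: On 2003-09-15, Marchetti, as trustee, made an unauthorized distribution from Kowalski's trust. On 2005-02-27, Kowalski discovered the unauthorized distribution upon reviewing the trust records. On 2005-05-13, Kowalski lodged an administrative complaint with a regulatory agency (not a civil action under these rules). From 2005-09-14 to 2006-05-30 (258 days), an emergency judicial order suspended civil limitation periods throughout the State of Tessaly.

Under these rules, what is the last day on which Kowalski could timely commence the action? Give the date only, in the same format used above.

2006-07-12

The claim did not accrue until Kowalski discovered the injury on 2005-02-27; the 2003-09-15 act date does not start the clock under the stated rule.
8 months from 2005-02-27 is 2005-10-27.
The emergency suspension of filing deadlines from 2005-09-14 to 2006-05-30 tolled the period for 258 days, extending the deadline to 2006-07-12.
None of the other events listed affects the running of the period under the stated rules.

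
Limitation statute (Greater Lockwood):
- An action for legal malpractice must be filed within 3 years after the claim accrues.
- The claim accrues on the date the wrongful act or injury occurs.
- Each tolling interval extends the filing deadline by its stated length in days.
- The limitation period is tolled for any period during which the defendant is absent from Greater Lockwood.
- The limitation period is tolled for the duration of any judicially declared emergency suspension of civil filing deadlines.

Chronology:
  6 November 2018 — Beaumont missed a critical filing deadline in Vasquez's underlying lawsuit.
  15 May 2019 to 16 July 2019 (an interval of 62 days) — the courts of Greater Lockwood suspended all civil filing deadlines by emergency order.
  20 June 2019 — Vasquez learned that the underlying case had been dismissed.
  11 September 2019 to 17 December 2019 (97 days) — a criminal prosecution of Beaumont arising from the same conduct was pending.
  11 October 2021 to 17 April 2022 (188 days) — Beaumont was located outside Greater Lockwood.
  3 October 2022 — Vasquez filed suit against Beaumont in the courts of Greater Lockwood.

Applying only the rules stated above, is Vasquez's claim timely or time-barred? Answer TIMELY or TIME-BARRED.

TIME-BARRED

Accrual is governed by the date of the act, so the period began to run on 6 November 2018; the later discovery on 20 June 2019 is irrelevant under the stated rule.
3 years from 6 November 2018 is 6 November 2021.
The emergency suspension of filing deadlines from 15 May 2019 to 16 July 2019 tolled the period for 62 days, extending the deadline to 7 January 2022.
Because the defendant's absence from the jurisdiction ran from 11 October 2021 to 17 April 2022, the deadline is extended by 188 days to 14 July 2022.
No stated provision tolls the period for a criminal prosecution, so the interval from 11 September 2019 to 17 December 2019 has no effect on the deadline.
The 3 October 2022 filing falls after the 14 July 2022 deadline; the claim is time-barred.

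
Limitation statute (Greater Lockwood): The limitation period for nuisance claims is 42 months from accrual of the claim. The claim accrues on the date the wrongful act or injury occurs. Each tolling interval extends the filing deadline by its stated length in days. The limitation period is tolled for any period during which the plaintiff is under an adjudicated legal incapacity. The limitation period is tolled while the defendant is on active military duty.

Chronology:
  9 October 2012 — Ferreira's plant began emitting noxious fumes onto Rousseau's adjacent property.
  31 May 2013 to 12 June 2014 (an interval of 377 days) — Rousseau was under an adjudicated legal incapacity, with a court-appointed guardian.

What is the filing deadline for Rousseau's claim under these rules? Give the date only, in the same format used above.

The claim accrued on 9 October 2012, the date of the act.
The untolled deadline — 42 months after 9 October 2012 — is 9 April 2016.
Because the plaintiff's legal incapacity ran from 31 May 2013 to 12 June 2014, the deadline is extended by 377 days to 21 April 2017.

21 April 2017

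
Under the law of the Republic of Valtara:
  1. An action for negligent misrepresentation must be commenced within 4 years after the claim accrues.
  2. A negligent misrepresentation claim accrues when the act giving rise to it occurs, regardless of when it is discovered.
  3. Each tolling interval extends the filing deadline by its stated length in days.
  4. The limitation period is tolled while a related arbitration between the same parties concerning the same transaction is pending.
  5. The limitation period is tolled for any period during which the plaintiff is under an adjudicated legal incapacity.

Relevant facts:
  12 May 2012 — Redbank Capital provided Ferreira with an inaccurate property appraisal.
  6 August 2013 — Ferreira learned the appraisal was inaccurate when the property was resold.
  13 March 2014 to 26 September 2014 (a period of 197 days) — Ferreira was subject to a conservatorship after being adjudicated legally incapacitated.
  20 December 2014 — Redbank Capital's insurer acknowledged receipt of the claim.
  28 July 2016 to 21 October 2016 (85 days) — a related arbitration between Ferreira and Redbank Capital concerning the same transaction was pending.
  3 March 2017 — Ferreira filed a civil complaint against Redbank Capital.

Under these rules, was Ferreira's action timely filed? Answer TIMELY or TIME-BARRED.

TIME-BARRED

Because the rule ties accrual to occurrence, the claim accrued on 12 May 2012, not on the 6 August 2013 discovery date.
The untolled deadline — 4 years after 12 May 2012 — is 12 May 2016.
The plaintiff's legal incapacity from 13 March 2014 to 26 September 2014 tolled the period for 197 days, extending the deadline to 25 November 2016.
The pending related arbitration from 28 July 2016 to 21 October 2016 tolled the period for 85 days, extending the deadline to 18 February 2017.
Nothing else in the chronology tolls or restarts the period.
The 3 March 2017 filing falls after the 18 February 2017 deadline; the claim is time-barred.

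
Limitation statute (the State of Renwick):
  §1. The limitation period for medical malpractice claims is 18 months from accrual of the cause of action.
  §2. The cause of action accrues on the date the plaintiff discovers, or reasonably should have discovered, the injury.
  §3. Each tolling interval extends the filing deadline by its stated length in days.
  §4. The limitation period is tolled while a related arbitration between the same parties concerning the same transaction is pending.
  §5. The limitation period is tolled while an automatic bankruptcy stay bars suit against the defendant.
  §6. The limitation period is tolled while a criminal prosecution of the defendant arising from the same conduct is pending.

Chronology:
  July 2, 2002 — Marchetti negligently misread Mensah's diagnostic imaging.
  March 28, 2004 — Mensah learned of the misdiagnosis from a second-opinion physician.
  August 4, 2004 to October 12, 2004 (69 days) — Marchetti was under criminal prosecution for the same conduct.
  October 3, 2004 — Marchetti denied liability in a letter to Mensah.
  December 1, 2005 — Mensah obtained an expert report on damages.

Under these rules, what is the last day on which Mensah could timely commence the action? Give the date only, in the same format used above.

Under the discovery rule, the claim accrued on March 28, 2004, when Mensah discovered the injury — not on the July 2, 2002 date of the underlying act.
Adding the 18 months base period to March 28, 2004 gives a deadline of September 28, 2005, before any tolling.
Because the pending criminal prosecution ran from August 4, 2004 to October 12, 2004, the deadline is extended by 69 days to December 6, 2005.
Nothing else in the chronology tolls or restarts the period.

December 6, 2005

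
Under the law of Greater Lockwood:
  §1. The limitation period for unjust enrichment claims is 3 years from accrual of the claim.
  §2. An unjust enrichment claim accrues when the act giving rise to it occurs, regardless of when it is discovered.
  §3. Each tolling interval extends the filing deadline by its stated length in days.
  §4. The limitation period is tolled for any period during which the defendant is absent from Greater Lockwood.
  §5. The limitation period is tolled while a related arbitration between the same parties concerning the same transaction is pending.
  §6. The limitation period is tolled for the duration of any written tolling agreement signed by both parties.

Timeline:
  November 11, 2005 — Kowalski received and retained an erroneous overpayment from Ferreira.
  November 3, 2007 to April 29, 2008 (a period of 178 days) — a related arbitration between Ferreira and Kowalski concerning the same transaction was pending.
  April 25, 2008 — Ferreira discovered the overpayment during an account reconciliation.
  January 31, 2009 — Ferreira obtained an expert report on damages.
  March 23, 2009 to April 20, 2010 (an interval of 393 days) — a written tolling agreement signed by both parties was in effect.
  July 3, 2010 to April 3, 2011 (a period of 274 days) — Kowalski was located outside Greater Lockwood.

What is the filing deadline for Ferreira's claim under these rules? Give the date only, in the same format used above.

The claim accrued on November 11, 2005, when the wrongful act occurred; under the stated occurrence rule the April 25, 2008 discovery does not delay accrual.
Adding the 3 years base period to November 11, 2005 gives a deadline of November 11, 2008, before any tolling.
The pending related arbitration from November 3, 2007 to April 29, 2008 tolled the period for 178 days, extending the deadline to May 8, 2009.
The written tolling agreement from March 23, 2009 to April 20, 2010 tolled the period for 393 days, extending the deadline to June 5, 2010.
The defendant's absence from the jurisdiction from July 3, 2010 to April 3, 2011 began after the period had already run on June 5, 2010, so it has no tolling effect.
Nothing else in the chronology tolls or restarts the period.

June 5, 2010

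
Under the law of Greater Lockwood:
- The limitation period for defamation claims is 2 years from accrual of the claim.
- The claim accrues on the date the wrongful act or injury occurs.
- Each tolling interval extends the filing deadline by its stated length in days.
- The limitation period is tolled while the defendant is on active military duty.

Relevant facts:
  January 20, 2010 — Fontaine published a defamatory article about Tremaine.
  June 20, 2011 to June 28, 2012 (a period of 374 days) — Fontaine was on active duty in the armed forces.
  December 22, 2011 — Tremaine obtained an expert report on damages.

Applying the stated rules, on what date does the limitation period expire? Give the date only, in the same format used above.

January 28, 2013

The claim accrued on January 20, 2010, when the wrongful act occurred.
The untolled deadline — 2 years after January 20, 2010 — is January 20, 2012.
The defendant's active military service from June 20, 2011 to June 28, 2012 tolled the period for 374 days, extending the deadline to January 28, 2013.
Nothing else in the chronology tolls or restarts the period.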